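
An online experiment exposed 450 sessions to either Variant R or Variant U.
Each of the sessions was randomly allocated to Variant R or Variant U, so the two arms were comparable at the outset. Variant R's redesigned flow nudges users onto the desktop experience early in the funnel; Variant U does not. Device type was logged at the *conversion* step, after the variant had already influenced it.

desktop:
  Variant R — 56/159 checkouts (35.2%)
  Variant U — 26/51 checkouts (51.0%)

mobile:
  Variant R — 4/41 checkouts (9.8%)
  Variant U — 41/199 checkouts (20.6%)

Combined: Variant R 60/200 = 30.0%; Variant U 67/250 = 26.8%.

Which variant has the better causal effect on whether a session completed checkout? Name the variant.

Variant R

Because the variant influences device type, device type is a post-treatment mediator, not a confounder. Stratifying on it would bias the estimate; the causal effect is the crude pooled difference.
Pooled: Variant R 30.0% vs Variant U 26.8%; Variant R is higher overall.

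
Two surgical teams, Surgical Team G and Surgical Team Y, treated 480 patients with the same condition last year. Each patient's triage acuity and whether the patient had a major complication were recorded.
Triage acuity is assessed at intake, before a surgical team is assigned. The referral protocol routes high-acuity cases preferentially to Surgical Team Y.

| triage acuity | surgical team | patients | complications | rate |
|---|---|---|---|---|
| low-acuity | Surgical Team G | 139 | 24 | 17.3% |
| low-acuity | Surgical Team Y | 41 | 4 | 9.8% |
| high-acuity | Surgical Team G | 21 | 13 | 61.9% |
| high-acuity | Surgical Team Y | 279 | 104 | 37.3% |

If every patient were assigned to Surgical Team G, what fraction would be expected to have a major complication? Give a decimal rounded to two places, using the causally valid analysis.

0.45

Within every triage acuity level Surgical Team Y has the lower rate, yet pooled Surgical Team G does — Simpson's reversal.
Nothing the surgical team does changes triage acuity; the imbalance is an allocation artefact. With triage acuity also predicting the outcome, the pooled figure is confounded, and the within-stratum comparison is the causal one.
Standardising Surgical Team G to the population triage acuity mix: 0.375·24/139 + 0.625·13/21 = 0.452.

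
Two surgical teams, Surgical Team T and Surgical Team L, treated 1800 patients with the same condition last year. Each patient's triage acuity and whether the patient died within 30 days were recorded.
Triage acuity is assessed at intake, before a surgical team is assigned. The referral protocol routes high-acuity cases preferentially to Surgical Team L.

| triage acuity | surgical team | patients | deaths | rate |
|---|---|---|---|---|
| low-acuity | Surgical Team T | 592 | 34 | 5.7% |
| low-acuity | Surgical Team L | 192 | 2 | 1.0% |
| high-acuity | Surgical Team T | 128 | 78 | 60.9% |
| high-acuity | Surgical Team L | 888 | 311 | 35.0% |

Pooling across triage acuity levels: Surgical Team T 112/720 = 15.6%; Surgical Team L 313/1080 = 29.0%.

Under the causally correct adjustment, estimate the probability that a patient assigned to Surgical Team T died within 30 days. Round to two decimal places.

Within every triage acuity level Surgical Team L has the lower rate, yet pooled Surgical Team T does — Simpson's reversal.
The imbalance in triage acuity arose from how patients were allocated, not from anything the surgical team did; and triage acuity independently affects the outcome. The pooled gap is confounded — condition on triage acuity.
Standardising Surgical Team T to the population triage acuity mix: 0.436·34/592 + 0.564·78/128 = 0.369.

0.37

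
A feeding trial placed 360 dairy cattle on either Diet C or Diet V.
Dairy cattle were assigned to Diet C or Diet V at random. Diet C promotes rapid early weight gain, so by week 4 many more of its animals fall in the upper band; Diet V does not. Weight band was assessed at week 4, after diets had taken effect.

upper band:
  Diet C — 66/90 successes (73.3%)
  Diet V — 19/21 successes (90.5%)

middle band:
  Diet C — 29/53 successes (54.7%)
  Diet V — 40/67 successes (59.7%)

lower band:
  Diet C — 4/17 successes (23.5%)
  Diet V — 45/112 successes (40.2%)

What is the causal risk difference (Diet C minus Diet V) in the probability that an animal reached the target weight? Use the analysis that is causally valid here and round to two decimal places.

Week-4 weight band is downstream of the diet. One should not condition on a consequence of treatment, so the overall rates are the right comparison.
The causal difference is the pooled difference: 0.619 − 0.520 = +0.099.

+0.10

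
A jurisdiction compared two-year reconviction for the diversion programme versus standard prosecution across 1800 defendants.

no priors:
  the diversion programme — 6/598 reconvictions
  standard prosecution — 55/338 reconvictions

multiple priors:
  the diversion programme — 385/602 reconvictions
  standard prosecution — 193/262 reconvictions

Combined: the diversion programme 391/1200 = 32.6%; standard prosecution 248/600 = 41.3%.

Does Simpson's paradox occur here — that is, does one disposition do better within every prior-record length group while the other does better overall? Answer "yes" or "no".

no

Within each prior-record length level (no priors 1.0% vs 16.3%; multiple priors 64.0% vs 73.7%), the diversion programme has the lower rate every time. Pooled: 32.6% vs 41.3% — the diversion programme has the lower rate overall. They agree.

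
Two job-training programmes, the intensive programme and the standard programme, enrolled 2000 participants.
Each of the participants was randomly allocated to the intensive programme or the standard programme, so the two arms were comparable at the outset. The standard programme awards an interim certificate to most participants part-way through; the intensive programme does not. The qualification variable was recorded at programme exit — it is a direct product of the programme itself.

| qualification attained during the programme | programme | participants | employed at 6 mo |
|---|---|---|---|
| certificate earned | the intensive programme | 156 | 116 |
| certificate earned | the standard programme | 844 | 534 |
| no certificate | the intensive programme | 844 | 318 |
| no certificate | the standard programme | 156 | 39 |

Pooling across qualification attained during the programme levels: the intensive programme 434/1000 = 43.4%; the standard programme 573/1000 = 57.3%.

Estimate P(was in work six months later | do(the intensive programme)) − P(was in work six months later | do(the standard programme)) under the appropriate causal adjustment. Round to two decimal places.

The stratified and pooled comparisons disagree (the intensive programme wins within each qualification attained during the programme; the standard programme wins overall), so the answer turns on the causal role of qualification attained during the programme.
The distribution of qualification attained during the programme is itself part of what the programme does — it is an intermediate outcome. Holding it fixed would remove that part of the effect; the total effect is the pooled difference.
The causal difference is the pooled difference: 0.434 − 0.573 = -0.139.

-0.14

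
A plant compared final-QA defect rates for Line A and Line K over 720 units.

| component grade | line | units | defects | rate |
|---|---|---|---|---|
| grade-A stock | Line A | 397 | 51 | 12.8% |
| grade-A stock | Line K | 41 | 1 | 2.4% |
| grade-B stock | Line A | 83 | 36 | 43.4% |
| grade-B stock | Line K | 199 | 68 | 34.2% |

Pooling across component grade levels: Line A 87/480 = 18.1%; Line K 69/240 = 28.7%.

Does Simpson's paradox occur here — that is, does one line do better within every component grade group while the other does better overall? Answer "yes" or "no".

Within each component grade level (grade-A stock 12.8% vs 2.4%; grade-B stock 43.4% vs 34.2%), Line K has the lower rate every time. Pooled: 18.1% vs 28.7% — Line A has the lower rate overall. The two comparisons disagree.

yes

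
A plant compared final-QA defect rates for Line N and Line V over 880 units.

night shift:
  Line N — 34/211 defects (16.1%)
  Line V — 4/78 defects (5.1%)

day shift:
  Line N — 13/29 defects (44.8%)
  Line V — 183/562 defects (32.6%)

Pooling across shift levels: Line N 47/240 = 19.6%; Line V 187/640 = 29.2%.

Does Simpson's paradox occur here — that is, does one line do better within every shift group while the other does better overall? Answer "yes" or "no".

yes

Within each shift level (night shift 16.1% vs 5.1%; day shift 44.8% vs 32.6%), Line V has the lower rate every time. Pooled: 19.6% vs 29.2% — Line N has the lower rate overall. The two comparisons disagree.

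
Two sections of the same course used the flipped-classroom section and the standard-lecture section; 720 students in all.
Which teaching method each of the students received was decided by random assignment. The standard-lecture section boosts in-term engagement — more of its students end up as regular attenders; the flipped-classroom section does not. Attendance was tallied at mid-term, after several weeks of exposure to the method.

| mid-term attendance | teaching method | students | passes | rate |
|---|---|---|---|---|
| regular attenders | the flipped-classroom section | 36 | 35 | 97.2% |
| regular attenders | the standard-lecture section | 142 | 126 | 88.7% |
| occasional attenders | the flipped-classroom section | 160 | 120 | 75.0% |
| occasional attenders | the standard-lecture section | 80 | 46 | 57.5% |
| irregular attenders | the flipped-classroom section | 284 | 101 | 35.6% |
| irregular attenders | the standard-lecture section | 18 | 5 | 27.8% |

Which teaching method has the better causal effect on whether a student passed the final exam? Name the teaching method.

The stratified and pooled comparisons disagree (the flipped-classroom section wins within each mid-term attendance; the standard-lecture section wins overall), so the answer turns on the causal role of mid-term attendance.
Mid-term attendance is recorded after the teaching method and is itself shifted by it — it sits on the causal path from teaching method to outcome. Conditioning on a mediator would strip out part of the effect we want; the pooled comparison gives the total causal effect.
Pooled: the flipped-classroom section 53.3% vs the standard-lecture section 73.8%; the standard-lecture section is higher overall.

the standard-lecture section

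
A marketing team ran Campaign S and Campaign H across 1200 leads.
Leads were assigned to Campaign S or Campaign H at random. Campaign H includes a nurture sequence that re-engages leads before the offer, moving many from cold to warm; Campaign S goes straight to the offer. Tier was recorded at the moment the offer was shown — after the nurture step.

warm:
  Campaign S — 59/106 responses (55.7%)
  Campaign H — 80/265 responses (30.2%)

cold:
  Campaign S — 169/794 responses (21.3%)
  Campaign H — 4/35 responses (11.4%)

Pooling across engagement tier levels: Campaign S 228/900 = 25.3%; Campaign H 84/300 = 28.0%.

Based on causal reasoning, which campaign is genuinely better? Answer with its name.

Campaign H

Within every engagement tier level Campaign S has the higher rate, yet pooled Campaign H does — Simpson's reversal.
Engagement tier here is a post-treatment variable shaped by the campaign; conditioning on it would introduce bias rather than remove it. The overall comparison is the causal one.
Pooled: Campaign S 25.3% vs Campaign H 28.0%; Campaign H is higher overall.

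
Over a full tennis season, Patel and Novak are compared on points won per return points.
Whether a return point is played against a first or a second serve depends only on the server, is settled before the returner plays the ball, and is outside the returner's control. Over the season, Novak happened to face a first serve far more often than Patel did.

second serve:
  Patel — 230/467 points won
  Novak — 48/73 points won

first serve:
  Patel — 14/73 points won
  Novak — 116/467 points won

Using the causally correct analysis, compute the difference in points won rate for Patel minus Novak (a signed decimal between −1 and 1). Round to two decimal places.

-0.11

Serve type differs across players for reasons unrelated to any effect of the player itself, and it separately predicts the outcome — a classic confounder. We must compare within serve type levels.
Adjusting over the population distribution of serve type: 0.500·(0.493−0.658) + 0.500·(0.192−0.248) = -0.111.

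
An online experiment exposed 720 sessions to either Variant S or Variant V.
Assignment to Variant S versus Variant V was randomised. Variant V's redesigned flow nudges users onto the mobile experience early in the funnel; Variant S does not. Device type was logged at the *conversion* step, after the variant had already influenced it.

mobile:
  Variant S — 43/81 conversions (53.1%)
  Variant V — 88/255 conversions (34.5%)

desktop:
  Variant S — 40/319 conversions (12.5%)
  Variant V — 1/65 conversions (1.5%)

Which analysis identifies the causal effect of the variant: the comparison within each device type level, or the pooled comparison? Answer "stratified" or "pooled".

The device type-specific comparison favours Variant S throughout, but the pooled figures favour Variant V. The question is whether to condition on device type.
The distribution of device type is itself part of what the variant does — it is an intermediate outcome. Holding it fixed would remove that part of the effect; the total effect is the pooled difference.
Pooled: Variant S 20.8% vs Variant V 27.8%; Variant V is higher overall.

pooled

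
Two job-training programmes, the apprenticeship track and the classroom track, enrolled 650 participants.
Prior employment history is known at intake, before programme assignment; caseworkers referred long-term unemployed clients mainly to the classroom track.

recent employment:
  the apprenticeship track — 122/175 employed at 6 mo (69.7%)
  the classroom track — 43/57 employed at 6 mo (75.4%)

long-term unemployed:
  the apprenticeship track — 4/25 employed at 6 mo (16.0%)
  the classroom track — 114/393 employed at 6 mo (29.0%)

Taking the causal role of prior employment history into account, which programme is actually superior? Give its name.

the classroom track is higher inside every prior employment history stratum but the apprenticeship track is higher in aggregate. Whether to stratify depends on how prior employment history relates to the programme.
Here prior employment history is a common cause — it drives both which programme a case falls under and the outcome. The crude comparison mixes populations; the stratum-specific rates are the causally relevant ones.
Within each level — recent employment: 69.7% vs 75.4%; long-term unemployed: 16.0% vs 29.0% — the classroom track is higher every time.

the classroom track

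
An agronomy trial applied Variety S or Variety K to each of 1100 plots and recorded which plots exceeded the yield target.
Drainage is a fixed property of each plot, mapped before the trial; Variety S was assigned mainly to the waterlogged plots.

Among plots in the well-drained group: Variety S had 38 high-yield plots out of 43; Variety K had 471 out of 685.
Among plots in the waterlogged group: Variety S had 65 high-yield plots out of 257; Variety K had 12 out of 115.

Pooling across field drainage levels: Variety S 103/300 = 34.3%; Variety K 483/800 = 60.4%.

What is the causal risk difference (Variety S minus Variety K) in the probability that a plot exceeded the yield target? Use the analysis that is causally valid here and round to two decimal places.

Field drainage satisfies the back-door criterion: it is not a descendant of the variety, and it blocks the spurious path from variety to outcome. Adjusting for it (i.e., using the within-field drainage rates) gives the causal effect.
Adjusting over the population distribution of field drainage: 0.662·(0.884−0.688) + 0.338·(0.253−0.104) = +0.180.

+0.18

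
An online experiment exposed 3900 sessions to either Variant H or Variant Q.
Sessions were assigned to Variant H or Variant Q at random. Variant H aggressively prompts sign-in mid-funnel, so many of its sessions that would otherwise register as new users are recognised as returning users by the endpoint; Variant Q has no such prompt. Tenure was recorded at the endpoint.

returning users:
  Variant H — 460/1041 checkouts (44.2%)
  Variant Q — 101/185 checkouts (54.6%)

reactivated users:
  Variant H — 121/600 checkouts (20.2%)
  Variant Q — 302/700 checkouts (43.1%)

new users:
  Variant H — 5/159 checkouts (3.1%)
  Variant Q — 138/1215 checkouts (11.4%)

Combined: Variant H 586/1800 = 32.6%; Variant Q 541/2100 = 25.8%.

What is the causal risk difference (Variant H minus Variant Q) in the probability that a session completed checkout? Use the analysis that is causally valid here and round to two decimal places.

Variant Q is higher inside every user tenure stratum but Variant H is higher in aggregate. Whether to stratify depends on how user tenure relates to the variant.
Because the variant influences user tenure, user tenure is a post-treatment mediator, not a confounder. Stratifying on it would bias the estimate; the causal effect is the crude pooled difference.
The causal difference is the pooled difference: 0.326 − 0.258 = +0.068.

+0.07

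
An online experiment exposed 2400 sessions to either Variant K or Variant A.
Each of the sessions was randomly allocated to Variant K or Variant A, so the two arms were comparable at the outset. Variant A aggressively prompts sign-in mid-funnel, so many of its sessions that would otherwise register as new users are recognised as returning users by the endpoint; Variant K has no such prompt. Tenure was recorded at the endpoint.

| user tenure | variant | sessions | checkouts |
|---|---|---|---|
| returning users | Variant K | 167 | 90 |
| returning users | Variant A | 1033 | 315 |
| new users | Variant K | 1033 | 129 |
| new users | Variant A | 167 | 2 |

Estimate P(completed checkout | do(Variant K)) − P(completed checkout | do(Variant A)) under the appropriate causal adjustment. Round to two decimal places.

The stratified and pooled comparisons disagree (Variant K wins within each user tenure; Variant A wins overall), so the answer turns on the causal role of user tenure.
Because the variant influences user tenure, user tenure is a post-treatment mediator, not a confounder. Stratifying on it would bias the estimate; the causal effect is the crude pooled difference.
The causal difference is the pooled difference: 0.182 − 0.264 = -0.082.

-0.08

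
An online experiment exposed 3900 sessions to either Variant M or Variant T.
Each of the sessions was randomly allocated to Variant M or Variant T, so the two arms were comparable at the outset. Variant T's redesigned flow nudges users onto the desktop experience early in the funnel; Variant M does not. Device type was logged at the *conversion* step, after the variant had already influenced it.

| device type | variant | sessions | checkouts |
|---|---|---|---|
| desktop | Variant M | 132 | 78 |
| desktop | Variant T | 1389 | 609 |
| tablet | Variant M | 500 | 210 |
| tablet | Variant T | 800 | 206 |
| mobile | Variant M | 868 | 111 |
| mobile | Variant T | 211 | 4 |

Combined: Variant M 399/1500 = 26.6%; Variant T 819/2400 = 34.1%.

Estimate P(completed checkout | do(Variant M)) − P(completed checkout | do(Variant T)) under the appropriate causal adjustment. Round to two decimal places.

Device type is downstream of the variant. One should not condition on a consequence of treatment, so the overall rates are the right comparison.
The causal difference is the pooled difference: 0.266 − 0.341 = -0.075.

-0.08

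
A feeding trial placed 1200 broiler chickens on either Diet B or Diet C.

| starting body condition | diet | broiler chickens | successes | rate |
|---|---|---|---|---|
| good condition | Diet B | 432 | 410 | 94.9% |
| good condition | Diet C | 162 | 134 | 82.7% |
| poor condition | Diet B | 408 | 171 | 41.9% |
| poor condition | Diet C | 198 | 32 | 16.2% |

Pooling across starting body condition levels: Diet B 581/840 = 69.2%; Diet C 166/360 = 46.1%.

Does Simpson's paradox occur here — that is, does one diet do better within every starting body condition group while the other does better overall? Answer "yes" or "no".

Within each starting body condition level (good condition 94.9% vs 82.7%; poor condition 41.9% vs 16.2%), Diet B has the higher rate every time. Pooled: 69.2% vs 46.1% — Diet B has the higher rate overall. They agree.

no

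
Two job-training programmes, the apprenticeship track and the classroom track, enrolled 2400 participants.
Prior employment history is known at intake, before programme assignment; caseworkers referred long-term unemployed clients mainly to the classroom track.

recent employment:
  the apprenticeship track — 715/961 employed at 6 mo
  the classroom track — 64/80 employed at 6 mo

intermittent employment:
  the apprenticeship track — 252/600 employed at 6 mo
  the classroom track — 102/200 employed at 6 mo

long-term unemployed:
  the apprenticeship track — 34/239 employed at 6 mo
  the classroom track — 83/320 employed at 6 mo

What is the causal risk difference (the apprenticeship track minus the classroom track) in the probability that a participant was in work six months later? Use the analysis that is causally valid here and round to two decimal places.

-0.08

The stratified and pooled comparisons disagree (the classroom track wins within each prior employment history; the apprenticeship track wins overall), so the answer turns on the causal role of prior employment history.
Here prior employment history is a common cause — it drives both which programme a case falls under and the outcome. The crude comparison mixes populations; the stratum-specific rates are the causally relevant ones.
Adjusting over the population distribution of prior employment history: 0.434·(0.744−0.800) + 0.333·(0.420−0.510) + 0.233·(0.142−0.259) = -0.082.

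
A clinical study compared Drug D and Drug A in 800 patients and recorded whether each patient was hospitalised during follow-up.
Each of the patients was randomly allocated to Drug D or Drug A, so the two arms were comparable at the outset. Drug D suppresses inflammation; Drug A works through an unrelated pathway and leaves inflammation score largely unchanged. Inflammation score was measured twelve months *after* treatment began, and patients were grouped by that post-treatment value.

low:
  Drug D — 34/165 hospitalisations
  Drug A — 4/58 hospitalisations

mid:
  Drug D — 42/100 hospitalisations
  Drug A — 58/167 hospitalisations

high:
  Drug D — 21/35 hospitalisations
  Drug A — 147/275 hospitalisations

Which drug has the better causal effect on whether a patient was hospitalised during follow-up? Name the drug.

Drug D

The inflammation score-specific comparison favours Drug A throughout, but the pooled figures favour Drug D. The question is whether to condition on inflammation score.
Inflammation score here is a post-treatment variable shaped by the drug; conditioning on it would introduce bias rather than remove it. The overall comparison is the causal one.
Pooled: Drug D 32.3% vs Drug A 41.8%; Drug D is lower overall.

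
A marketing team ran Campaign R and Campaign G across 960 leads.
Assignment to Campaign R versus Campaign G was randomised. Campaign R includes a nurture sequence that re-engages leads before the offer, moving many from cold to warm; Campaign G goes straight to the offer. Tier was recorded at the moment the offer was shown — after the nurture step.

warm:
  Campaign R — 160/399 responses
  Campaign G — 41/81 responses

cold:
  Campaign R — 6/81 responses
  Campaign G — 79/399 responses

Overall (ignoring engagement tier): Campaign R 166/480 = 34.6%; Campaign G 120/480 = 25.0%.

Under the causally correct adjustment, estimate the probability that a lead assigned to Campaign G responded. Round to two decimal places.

0.25

Stratifying would compare campaigns among leads the campaigns themselves sorted into engagement tier groups — a form of selection on an intermediate. The unconditioned pooled rates give the total causal effect.
So P(outcome | do(Campaign G)) is just the pooled rate for Campaign G: 120/480 = 0.250.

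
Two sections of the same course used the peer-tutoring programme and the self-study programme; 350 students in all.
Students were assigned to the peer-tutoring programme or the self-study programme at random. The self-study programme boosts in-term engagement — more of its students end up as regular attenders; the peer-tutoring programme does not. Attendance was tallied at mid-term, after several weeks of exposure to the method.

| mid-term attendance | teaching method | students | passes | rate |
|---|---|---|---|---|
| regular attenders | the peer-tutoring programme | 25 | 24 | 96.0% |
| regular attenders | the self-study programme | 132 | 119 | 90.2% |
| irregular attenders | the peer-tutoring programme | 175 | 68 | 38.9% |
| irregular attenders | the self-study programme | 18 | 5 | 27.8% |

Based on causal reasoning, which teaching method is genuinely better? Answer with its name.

Mid-term attendance is recorded after the teaching method and is itself shifted by it — it sits on the causal path from teaching method to outcome. Conditioning on a mediator would strip out part of the effect we want; the pooled comparison gives the total causal effect.
Pooled: the peer-tutoring programme 46.0% vs the self-study programme 82.7%; the self-study programme is higher overall.

the self-study programme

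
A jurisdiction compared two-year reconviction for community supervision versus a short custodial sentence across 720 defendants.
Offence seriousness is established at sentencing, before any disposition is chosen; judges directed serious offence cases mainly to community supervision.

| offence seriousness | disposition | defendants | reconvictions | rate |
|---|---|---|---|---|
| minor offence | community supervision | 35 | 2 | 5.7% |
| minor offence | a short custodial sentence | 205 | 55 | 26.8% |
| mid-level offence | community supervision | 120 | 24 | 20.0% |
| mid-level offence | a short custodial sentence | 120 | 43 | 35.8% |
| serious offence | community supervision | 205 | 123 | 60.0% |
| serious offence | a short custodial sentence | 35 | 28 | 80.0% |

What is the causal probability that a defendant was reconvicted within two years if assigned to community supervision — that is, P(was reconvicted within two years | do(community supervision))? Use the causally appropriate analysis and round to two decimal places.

0.29

Within every offence seriousness level community supervision has the lower rate, yet pooled a short custodial sentence does — Simpson's reversal.
Nothing the disposition does changes offence seriousness; the imbalance is an allocation artefact. With offence seriousness also predicting the outcome, the pooled figure is confounded, and the within-stratum comparison is the causal one.
Standardising community supervision to the population offence seriousness mix: 0.333·2/35 + 0.333·24/120 + 0.333·123/205 = 0.286.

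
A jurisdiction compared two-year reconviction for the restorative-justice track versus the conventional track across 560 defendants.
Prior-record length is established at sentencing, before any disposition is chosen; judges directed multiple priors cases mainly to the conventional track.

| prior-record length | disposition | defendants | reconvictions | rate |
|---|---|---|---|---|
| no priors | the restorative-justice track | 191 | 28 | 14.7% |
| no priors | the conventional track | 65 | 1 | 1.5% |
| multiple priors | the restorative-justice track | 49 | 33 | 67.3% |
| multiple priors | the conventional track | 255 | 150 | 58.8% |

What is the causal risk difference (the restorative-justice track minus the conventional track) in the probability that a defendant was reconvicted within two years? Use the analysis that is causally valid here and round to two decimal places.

+0.11

The prior-record length-specific comparison favours the conventional track throughout, but the pooled figures favour the restorative-justice track. The question is whether to condition on prior-record length.
Since prior-record length is a pre-existing factor (not a product of the disposition) and it affects the outcome on its own, it is a confounder. The stratified rates, not the pooled rate, identify the causal effect.
Adjusting over the population distribution of prior-record length: 0.457·(0.147−0.015) + 0.543·(0.673−0.588) = +0.106.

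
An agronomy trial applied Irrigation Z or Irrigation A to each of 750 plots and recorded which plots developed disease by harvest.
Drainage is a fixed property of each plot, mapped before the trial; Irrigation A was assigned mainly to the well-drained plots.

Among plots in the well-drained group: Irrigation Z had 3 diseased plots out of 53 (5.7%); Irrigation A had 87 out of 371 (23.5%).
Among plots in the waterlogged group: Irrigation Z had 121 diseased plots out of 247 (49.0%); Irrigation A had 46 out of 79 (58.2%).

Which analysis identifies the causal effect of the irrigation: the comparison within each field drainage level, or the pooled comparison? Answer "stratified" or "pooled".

Nothing the irrigation does changes field drainage; the imbalance is an allocation artefact. With field drainage also predicting the outcome, the pooled figure is confounded, and the within-stratum comparison is the causal one.
Within each level — well-drained: 5.7% vs 23.5%; waterlogged: 49.0% vs 58.2% — Irrigation Z is lower every time.

stratified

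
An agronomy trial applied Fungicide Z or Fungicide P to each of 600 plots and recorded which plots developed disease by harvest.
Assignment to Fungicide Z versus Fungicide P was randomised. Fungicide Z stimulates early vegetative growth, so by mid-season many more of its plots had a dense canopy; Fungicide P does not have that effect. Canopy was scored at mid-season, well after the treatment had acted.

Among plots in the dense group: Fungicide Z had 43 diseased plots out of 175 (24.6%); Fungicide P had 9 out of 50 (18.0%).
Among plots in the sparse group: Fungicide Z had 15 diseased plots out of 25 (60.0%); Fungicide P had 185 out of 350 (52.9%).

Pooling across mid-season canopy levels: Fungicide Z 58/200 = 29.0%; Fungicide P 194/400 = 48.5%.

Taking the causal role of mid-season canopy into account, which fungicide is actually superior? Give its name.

Mid-season canopy is downstream of the fungicide. One should not condition on a consequence of treatment, so the overall rates are the right comparison.
Pooled: Fungicide Z 29.0% vs Fungicide P 48.5%; Fungicide Z is lower overall.

Fungicide Z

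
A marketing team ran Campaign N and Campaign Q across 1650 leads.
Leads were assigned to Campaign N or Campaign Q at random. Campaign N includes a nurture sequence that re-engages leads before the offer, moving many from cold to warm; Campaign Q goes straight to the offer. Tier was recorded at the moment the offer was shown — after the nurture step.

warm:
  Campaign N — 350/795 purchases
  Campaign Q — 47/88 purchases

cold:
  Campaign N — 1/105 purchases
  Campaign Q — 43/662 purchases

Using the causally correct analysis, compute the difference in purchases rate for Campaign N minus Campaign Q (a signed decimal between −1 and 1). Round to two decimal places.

Stratifying would compare campaigns among leads the campaigns themselves sorted into engagement tier groups — a form of selection on an intermediate. The unconditioned pooled rates give the total causal effect.
The causal difference is the pooled difference: 0.390 − 0.120 = +0.270.

+0.27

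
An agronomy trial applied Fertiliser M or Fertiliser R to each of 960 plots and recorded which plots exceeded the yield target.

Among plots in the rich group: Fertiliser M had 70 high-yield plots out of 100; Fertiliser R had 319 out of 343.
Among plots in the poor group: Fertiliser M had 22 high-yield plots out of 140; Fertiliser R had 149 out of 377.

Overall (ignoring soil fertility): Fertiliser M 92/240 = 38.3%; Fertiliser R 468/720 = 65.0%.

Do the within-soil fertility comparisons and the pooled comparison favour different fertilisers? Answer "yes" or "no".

no

Within each soil fertility level (rich 70.0% vs 93.0%; poor 15.7% vs 39.5%), Fertiliser R has the higher rate every time. Pooled: 38.3% vs 65.0% — Fertiliser R has the higher rate overall. They agree.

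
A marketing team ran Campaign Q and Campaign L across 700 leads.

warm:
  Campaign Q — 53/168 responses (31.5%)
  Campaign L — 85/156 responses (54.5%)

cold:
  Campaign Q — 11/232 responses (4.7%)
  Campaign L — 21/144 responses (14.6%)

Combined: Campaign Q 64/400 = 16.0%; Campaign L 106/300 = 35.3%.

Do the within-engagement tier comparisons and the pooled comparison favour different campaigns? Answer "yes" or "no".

Within each engagement tier level (warm 31.5% vs 54.5%; cold 4.7% vs 14.6%), Campaign L has the higher rate every time. Pooled: 16.0% vs 35.3% — Campaign L has the higher rate overall. They agree.

no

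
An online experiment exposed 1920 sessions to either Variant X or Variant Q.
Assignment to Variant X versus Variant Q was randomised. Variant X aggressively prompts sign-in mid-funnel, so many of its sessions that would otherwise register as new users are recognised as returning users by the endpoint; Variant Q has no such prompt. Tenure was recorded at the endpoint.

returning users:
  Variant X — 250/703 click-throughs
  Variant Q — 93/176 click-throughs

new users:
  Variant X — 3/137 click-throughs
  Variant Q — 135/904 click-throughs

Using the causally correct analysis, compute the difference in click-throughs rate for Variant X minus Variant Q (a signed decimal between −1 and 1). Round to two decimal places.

+0.09

Within every user tenure level Variant Q has the higher rate, yet pooled Variant X does — Simpson's reversal.
Because the variant influences user tenure, user tenure is a post-treatment mediator, not a confounder. Stratifying on it would bias the estimate; the causal effect is the crude pooled difference.
The causal difference is the pooled difference: 0.301 − 0.211 = +0.090.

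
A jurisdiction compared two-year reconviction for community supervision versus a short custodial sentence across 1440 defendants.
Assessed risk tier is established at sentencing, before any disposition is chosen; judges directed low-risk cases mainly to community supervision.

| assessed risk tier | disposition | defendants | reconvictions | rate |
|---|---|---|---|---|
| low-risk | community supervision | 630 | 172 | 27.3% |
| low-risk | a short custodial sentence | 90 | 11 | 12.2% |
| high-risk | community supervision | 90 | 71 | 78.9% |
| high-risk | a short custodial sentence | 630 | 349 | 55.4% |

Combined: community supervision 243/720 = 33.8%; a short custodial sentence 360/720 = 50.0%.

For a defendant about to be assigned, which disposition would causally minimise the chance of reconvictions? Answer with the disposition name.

a short custodial sentence

Nothing the disposition does changes assessed risk tier; the imbalance is an allocation artefact. With assessed risk tier also predicting the outcome, the pooled figure is confounded, and the within-stratum comparison is the causal one.
Within each level — low-risk: 27.3% vs 12.2%; high-risk: 78.9% vs 55.4% — a short custodial sentence is lower every time.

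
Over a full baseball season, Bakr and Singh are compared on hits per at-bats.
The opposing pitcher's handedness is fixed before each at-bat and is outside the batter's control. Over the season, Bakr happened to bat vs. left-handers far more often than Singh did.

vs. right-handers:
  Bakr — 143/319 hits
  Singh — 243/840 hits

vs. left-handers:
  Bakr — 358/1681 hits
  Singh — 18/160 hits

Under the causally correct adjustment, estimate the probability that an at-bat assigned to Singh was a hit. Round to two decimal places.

0.18

The pitcher handedness-specific comparison favours Bakr throughout, but the pooled figures favour Singh. The question is whether to condition on pitcher handedness.
Pitcher handedness differs across players for reasons unrelated to any effect of the player itself, and it separately predicts the outcome — a classic confounder. We must compare within pitcher handedness levels.
Standardising Singh to the population pitcher handedness mix: 0.386·243/840 + 0.614·18/160 = 0.181.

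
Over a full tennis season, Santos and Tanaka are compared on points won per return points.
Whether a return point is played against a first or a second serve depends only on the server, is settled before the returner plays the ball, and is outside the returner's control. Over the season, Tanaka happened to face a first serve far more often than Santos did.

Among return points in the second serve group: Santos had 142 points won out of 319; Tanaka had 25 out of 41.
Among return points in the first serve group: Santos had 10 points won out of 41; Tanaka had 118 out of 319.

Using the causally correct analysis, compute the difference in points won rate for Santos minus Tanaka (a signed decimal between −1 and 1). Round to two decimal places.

-0.15

The imbalance in serve type arose from how return points were allocated, not from anything the player did; and serve type independently affects the outcome. The pooled gap is confounded — condition on serve type.
Adjusting over the population distribution of serve type: 0.500·(0.445−0.610) + 0.500·(0.244−0.370) = -0.145.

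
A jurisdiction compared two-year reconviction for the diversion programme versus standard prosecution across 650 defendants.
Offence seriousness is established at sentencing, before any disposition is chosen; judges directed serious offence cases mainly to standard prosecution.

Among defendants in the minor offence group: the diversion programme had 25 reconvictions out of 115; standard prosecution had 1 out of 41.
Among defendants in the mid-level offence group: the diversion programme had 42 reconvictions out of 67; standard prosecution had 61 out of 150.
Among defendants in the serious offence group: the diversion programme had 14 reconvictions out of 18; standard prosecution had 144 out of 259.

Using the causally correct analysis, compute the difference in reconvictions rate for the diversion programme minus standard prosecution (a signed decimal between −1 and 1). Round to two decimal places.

+0.21

The imbalance in offence seriousness arose from how defendants were allocated, not from anything the disposition did; and offence seriousness independently affects the outcome. The pooled gap is confounded — condition on offence seriousness.
Adjusting over the population distribution of offence seriousness: 0.240·(0.217−0.024) + 0.334·(0.627−0.407) + 0.426·(0.778−0.556) = +0.214.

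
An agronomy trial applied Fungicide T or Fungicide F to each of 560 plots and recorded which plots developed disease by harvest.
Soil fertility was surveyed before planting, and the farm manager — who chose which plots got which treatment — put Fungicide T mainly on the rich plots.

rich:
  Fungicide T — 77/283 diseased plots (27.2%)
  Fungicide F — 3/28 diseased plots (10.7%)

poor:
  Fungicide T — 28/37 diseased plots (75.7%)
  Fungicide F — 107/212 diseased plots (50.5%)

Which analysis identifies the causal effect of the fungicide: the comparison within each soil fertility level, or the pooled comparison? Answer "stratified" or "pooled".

The soil fertility-specific comparison favours Fungicide F throughout, but the pooled figures favour Fungicide T. The question is whether to condition on soil fertility.
Since soil fertility is a pre-existing factor (not a product of the fungicide) and it affects the outcome on its own, it is a confounder. The stratified rates, not the pooled rate, identify the causal effect.
Within each level — rich: 27.2% vs 10.7%; poor: 75.7% vs 50.5% — Fungicide F is lower every time.

stratified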